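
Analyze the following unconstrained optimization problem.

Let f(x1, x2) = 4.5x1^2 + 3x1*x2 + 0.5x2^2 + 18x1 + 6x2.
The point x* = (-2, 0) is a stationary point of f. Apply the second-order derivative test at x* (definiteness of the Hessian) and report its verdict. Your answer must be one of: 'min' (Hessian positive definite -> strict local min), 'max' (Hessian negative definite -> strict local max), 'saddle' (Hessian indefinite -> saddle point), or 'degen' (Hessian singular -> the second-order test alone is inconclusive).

Compute the Hessian H = grad^2 f:
  H = [[9, 3], [3, 1]]
Verify stationarity: grad f(x*) = H x* + g = (0, 0).
Eigenvalues of H: 0, 10.
H has a zero eigenvalue (singular; positive semidefinite but not definite), so H is neither positive definite, negative definite, nor indefinite. The second-order test alone is inconclusive -> degen.
(Indeed, f is constant along the null direction of H through x*, so x* is not a strict local extremum.)

degen


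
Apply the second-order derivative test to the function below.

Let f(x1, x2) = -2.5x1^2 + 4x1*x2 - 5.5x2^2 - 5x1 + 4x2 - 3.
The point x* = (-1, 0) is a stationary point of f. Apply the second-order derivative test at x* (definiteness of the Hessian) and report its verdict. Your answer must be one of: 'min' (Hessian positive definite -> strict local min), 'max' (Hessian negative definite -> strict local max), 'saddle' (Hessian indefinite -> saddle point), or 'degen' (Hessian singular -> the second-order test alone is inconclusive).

Compute the Hessian H = grad^2 f:
  H = [[-5, 4], [4, -11]]
Verify stationarity: grad f(x*) = H x* + g = (0, 0).
Eigenvalues of H: -13, -3.
Both eigenvalues < 0, so H is negative definite -> x* is a strict local max.

max


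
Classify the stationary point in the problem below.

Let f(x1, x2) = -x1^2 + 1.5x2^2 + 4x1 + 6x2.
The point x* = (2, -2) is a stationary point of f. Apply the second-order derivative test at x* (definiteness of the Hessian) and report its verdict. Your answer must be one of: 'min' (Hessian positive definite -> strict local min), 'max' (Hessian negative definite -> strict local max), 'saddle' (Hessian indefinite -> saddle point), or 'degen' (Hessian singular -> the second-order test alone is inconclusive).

Compute the Hessian H = grad^2 f:
  H = [[-2, 0], [0, 3]]
Verify stationarity: grad f(x*) = H x* + g = (0, 0).
Eigenvalues of H: -2, 3.
Eigenvalues have mixed signs, so H is indefinite -> x* is a saddle point.

saddle


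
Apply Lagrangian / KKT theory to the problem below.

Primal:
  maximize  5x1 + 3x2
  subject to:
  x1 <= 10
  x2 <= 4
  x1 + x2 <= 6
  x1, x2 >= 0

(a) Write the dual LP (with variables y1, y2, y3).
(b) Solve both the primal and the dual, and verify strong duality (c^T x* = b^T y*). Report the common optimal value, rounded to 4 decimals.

The standard primal-dual pair for 'max c^T x s.t. A x <= b, x >= 0' is:
  Dual:  min b^T y  s.t.  A^T y >= c,  y >= 0.

So the dual LP is:
  minimize  10y1 + 4y2 + 6y3
  subject to:
    y1 + y3 >= 5
    y2 + y3 >= 3
    y1, y2, y3 >= 0

Solving the primal: x* = (6, 0).
  primal value c^T x* = 30.
Solving the dual: y* = (0, 0, 5).
  dual value b^T y* = 30.
Strong duality: c^T x* = b^T y*. Confirmed.

30


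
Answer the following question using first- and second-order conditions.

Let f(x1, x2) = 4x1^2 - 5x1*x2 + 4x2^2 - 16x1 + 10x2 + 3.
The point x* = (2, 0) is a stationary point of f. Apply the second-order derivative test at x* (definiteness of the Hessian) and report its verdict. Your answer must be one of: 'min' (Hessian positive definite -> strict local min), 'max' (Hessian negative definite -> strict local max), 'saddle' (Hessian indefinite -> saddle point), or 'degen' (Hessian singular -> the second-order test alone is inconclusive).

Compute the Hessian H = grad^2 f:
  H = [[8, -5], [-5, 8]]
Verify stationarity: grad f(x*) = H x* + g = (0, 0).
Eigenvalues of H: 3, 13.
Both eigenvalues > 0, so H is positive definite -> x* is a strict local min.

min


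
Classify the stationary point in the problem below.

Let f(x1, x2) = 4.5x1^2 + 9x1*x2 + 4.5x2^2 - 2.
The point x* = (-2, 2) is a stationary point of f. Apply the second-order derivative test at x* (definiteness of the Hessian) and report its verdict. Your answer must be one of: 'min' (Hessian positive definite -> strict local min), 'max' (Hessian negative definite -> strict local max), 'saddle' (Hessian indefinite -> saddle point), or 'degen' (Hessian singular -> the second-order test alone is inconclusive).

Compute the Hessian H = grad^2 f:
  H = [[9, 9], [9, 9]]
Verify stationarity: grad f(x*) = H x* + g = (0, 0).
Eigenvalues of H: 0, 18.
H has a zero eigenvalue (singular; positive semidefinite but not definite), so H is neither positive definite, negative definite, nor indefinite. The second-order test alone is inconclusive -> degen.
(Indeed, f is constant along the null direction of H through x*, so x* is not a strict local extremum.)

degen


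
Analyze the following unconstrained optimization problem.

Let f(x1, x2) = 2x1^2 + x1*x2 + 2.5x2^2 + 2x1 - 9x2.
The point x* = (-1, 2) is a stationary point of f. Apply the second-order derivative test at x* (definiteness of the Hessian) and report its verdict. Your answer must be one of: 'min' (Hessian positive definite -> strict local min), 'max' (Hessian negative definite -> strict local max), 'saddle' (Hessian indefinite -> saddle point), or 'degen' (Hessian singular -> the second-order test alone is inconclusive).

Compute the Hessian H = grad^2 f:
  H = [[4, 1], [1, 5]]
Verify stationarity: grad f(x*) = H x* + g = (0, 0).
Eigenvalues of H: 3.382, 5.618.
Both eigenvalues > 0, so H is positive definite -> x* is a strict local min.

min


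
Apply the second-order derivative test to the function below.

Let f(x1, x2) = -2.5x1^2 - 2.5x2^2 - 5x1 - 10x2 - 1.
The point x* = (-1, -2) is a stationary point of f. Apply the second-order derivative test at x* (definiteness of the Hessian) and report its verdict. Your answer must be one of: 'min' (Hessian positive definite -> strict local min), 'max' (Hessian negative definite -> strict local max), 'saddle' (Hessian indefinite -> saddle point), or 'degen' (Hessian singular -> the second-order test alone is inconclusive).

Compute the Hessian H = grad^2 f:
  H = [[-5, 0], [0, -5]]
Verify stationarity: grad f(x*) = H x* + g = (0, 0).
Eigenvalues of H: -5, -5.
Both eigenvalues < 0, so H is negative definite -> x* is a strict local max.

max


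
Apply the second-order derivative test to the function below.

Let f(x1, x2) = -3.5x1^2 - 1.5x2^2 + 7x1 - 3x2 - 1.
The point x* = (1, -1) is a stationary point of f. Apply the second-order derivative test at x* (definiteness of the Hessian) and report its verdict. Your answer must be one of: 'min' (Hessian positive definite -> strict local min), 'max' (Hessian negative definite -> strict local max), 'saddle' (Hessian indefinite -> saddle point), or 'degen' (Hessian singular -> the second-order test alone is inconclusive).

Compute the Hessian H = grad^2 f:
  H = [[-7, 0], [0, -3]]
Verify stationarity: grad f(x*) = H x* + g = (0, 0).
Eigenvalues of H: -7, -3.
Both eigenvalues < 0, so H is negative definite -> x* is a strict local max.

max


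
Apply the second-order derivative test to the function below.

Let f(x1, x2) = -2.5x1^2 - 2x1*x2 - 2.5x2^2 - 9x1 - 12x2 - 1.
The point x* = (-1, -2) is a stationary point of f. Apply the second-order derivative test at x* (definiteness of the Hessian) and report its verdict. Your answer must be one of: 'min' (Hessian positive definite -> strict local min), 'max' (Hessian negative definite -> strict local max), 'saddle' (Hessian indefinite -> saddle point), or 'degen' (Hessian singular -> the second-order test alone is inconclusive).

Compute the Hessian H = grad^2 f:
  H = [[-5, -2], [-2, -5]]
Verify stationarity: grad f(x*) = H x* + g = (0, 0).
Eigenvalues of H: -7, -3.
Both eigenvalues < 0, so H is negative definite -> x* is a strict local max.

max


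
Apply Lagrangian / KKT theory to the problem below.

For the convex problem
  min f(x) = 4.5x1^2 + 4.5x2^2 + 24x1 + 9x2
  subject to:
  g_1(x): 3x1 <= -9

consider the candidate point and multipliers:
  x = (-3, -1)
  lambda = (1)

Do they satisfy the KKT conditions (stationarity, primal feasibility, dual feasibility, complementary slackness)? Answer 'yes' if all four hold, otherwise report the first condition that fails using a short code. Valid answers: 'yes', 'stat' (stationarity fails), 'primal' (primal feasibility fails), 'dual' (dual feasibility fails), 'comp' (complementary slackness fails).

Gradient of f: grad f(x) = Q x + c = (-3, 0)
Constraint values g_i(x) = a_i^T x - b_i:
  g_1((-3, -1)) = 0
Stationarity residual: grad f(x) + sum_i lambda_i a_i = (0, 0)
  -> stationarity OK
Primal feasibility (all g_i <= 0): OK
Dual feasibility (all lambda_i >= 0): OK
Complementary slackness (lambda_i * g_i(x) = 0 for all i): OK

Verdict: yes, KKT holds.

yes


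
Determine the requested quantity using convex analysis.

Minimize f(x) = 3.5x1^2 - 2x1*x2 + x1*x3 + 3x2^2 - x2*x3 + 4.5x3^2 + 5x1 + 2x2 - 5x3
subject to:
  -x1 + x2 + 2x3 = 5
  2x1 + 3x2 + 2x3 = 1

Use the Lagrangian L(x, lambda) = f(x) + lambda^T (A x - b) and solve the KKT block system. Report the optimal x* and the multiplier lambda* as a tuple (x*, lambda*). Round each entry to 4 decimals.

Form the Lagrangian:
  L(x, lambda) = (1/2) x^T Q x + c^T x + lambda^T (A x - b)
Stationarity (grad_x L = 0): Q x + c + A^T lambda = 0.
Primal feasibility: A x = b.

This gives the KKT block system:
  [ Q   A^T ] [ x     ]   [-c ]
  [ A    0  ] [ lambda ] = [ b ]

Solving the linear system:
  x*      = (-1.4606, 0.1909, 1.6742)
  lambda* = (-4.1162, -0.0921)
  f(x*)   = 2.6903

x* = (-1.4606, 0.1909, 1.6742), lambda* = (-4.1162, -0.0921)


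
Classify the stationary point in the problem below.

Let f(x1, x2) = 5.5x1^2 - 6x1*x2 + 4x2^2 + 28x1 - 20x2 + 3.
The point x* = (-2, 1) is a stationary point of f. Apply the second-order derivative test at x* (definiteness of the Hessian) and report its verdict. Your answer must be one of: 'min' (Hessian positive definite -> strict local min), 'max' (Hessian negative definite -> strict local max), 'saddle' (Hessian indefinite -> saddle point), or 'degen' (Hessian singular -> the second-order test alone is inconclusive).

Compute the Hessian H = grad^2 f:
  H = [[11, -6], [-6, 8]]
Verify stationarity: grad f(x*) = H x* + g = (0, 0).
Eigenvalues of H: 3.3153, 15.6847.
Both eigenvalues > 0, so H is positive definite -> x* is a strict local min.

min


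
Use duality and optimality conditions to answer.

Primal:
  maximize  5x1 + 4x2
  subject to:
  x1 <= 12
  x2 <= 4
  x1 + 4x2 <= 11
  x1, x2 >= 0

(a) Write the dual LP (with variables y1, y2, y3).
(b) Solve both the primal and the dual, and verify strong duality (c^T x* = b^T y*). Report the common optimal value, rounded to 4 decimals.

The standard primal-dual pair for 'max c^T x s.t. A x <= b, x >= 0' is:
  Dual:  min b^T y  s.t.  A^T y >= c,  y >= 0.

So the dual LP is:
  minimize  12y1 + 4y2 + 11y3
  subject to:
    y1 + y3 >= 5
    y2 + 4y3 >= 4
    y1, y2, y3 >= 0

Solving the primal: x* = (11, 0).
  primal value c^T x* = 55.
Solving the dual: y* = (0, 0, 5).
  dual value b^T y* = 55.
Strong duality: c^T x* = b^T y*. Confirmed.

55


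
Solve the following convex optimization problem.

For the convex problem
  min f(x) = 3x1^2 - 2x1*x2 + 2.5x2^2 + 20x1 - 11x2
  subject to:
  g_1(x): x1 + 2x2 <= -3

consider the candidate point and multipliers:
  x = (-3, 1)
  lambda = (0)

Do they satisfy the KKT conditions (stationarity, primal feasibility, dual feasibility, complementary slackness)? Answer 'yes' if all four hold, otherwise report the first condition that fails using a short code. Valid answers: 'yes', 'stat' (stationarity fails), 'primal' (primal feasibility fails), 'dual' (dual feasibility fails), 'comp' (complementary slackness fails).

Gradient of f: grad f(x) = Q x + c = (0, 0)
Constraint values g_i(x) = a_i^T x - b_i:
  g_1((-3, 1)) = 2
Stationarity residual: grad f(x) + sum_i lambda_i a_i = (0, 0)
  -> stationarity OK
Primal feasibility (all g_i <= 0): FAILS
Dual feasibility (all lambda_i >= 0): OK
Complementary slackness (lambda_i * g_i(x) = 0 for all i): OK

Verdict: the first failing condition is primal_feasibility -> primal.

primal


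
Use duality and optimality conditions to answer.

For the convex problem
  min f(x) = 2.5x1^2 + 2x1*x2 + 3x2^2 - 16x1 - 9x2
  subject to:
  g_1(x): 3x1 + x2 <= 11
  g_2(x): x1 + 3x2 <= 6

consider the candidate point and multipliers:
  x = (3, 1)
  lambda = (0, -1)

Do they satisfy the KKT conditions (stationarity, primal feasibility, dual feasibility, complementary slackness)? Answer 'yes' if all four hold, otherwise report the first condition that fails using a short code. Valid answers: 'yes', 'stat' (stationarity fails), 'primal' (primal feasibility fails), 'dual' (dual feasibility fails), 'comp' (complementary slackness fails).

Gradient of f: grad f(x) = Q x + c = (1, 3)
Constraint values g_i(x) = a_i^T x - b_i:
  g_1((3, 1)) = -1
  g_2((3, 1)) = 0
Stationarity residual: grad f(x) + sum_i lambda_i a_i = (0, 0)
  -> stationarity OK
Primal feasibility (all g_i <= 0): OK
Dual feasibility (all lambda_i >= 0): FAILS
Complementary slackness (lambda_i * g_i(x) = 0 for all i): OK

Verdict: the first failing condition is dual_feasibility -> dual.

dual


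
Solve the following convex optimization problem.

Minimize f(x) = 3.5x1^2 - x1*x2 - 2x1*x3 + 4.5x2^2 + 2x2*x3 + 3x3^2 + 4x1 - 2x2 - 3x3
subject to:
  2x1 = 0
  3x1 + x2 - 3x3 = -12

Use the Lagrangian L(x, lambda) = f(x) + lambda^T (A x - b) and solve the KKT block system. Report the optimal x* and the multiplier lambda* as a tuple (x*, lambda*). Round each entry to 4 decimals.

Form the Lagrangian:
  L(x, lambda) = (1/2) x^T Q x + c^T x + lambda^T (A x - b)
Stationarity (grad_x L = 0): Q x + c + A^T lambda = 0.
Primal feasibility: A x = b.

This gives the KKT block system:
  [ Q   A^T ] [ x     ]   [-c ]
  [ A    0  ] [ lambda ] = [ b ]

Solving the linear system:
  x*      = (0, -1.1818, 3.6061)
  lambda* = (-7.1212, 5.4242)
  f(x*)   = 28.3182

x* = (0, -1.1818, 3.6061), lambda* = (-7.1212, 5.4242)


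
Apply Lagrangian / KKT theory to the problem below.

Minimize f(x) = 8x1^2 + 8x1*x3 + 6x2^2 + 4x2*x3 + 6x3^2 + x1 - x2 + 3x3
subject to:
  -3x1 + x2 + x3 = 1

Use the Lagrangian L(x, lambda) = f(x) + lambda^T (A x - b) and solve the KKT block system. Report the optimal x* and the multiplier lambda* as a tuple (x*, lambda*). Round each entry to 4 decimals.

Form the Lagrangian:
  L(x, lambda) = (1/2) x^T Q x + c^T x + lambda^T (A x - b)
Stationarity (grad_x L = 0): Q x + c + A^T lambda = 0.
Primal feasibility: A x = b.

This gives the KKT block system:
  [ Q   A^T ] [ x     ]   [-c ]
  [ A    0  ] [ lambda ] = [ b ]

Solving the linear system:
  x*      = (-0.2778, 0.1944, -0.0278)
  lambda* = (-1.2222)
  f(x*)   = 0.3333

x* = (-0.2778, 0.1944, -0.0278), lambda* = (-1.2222)


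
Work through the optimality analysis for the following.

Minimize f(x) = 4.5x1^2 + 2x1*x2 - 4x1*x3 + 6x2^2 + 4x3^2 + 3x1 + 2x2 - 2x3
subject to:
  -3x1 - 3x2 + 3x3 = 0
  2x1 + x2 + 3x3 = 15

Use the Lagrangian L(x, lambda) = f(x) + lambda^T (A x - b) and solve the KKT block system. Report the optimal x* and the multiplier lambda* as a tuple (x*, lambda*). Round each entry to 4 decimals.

Form the Lagrangian:
  L(x, lambda) = (1/2) x^T Q x + c^T x + lambda^T (A x - b)
Stationarity (grad_x L = 0): Q x + c + A^T lambda = 0.
Primal feasibility: A x = b.

This gives the KKT block system:
  [ Q   A^T ] [ x     ]   [-c ]
  [ A    0  ] [ lambda ] = [ b ]

Solving the linear system:
  x*      = (2.7822, 0.2723, 3.0545)
  lambda* = (1.7657, -5.5347)
  f(x*)   = 42.901

x* = (2.7822, 0.2723, 3.0545), lambda* = (1.7657, -5.5347)


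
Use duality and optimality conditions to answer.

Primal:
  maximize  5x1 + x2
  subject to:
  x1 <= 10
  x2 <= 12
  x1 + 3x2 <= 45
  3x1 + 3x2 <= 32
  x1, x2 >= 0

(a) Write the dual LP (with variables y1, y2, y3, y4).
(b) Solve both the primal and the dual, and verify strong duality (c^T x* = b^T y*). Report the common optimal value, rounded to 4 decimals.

The standard primal-dual pair for 'max c^T x s.t. A x <= b, x >= 0' is:
  Dual:  min b^T y  s.t.  A^T y >= c,  y >= 0.

So the dual LP is:
  minimize  10y1 + 12y2 + 45y3 + 32y4
  subject to:
    y1 + y3 + 3y4 >= 5
    y2 + 3y3 + 3y4 >= 1
    y1, y2, y3, y4 >= 0

Solving the primal: x* = (10, 0.6667).
  primal value c^T x* = 50.6667.
Solving the dual: y* = (4, 0, 0, 0.3333).
  dual value b^T y* = 50.6667.
Strong duality: c^T x* = b^T y*. Confirmed.

50.6667


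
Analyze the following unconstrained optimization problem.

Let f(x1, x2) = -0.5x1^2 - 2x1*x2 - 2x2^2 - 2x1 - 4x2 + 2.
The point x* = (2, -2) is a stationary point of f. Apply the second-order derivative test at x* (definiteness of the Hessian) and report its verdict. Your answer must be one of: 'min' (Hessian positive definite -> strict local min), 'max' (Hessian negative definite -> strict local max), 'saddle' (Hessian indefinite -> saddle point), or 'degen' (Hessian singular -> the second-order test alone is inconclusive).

Compute the Hessian H = grad^2 f:
  H = [[-1, -2], [-2, -4]]
Verify stationarity: grad f(x*) = H x* + g = (0, 0).
Eigenvalues of H: -5, 0.
H has a zero eigenvalue (singular; negative semidefinite but not definite), so H is neither positive definite, negative definite, nor indefinite. The second-order test alone is inconclusive -> degen.
(Indeed, f is constant along the null direction of H through x*, so x* is not a strict local extremum.)

degen


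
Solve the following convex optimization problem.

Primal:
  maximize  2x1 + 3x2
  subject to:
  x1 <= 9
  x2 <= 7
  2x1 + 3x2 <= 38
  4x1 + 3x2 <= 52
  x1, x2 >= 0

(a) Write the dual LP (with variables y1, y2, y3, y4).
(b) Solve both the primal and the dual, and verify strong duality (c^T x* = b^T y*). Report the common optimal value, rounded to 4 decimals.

The standard primal-dual pair for 'max c^T x s.t. A x <= b, x >= 0' is:
  Dual:  min b^T y  s.t.  A^T y >= c,  y >= 0.

So the dual LP is:
  minimize  9y1 + 7y2 + 38y3 + 52y4
  subject to:
    y1 + 2y3 + 4y4 >= 2
    y2 + 3y3 + 3y4 >= 3
    y1, y2, y3, y4 >= 0

Solving the primal: x* = (7.75, 7).
  primal value c^T x* = 36.5.
Solving the dual: y* = (0, 1.5, 0, 0.5).
  dual value b^T y* = 36.5.
Strong duality: c^T x* = b^T y*. Confirmed.

36.5


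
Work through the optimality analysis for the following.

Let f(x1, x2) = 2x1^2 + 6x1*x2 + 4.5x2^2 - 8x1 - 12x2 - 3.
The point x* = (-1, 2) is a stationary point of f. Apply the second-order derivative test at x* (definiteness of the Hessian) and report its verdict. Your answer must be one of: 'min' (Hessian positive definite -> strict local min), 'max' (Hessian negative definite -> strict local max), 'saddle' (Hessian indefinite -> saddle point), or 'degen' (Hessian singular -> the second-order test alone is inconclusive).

Compute the Hessian H = grad^2 f:
  H = [[4, 6], [6, 9]]
Verify stationarity: grad f(x*) = H x* + g = (0, 0).
Eigenvalues of H: 0, 13.
H has a zero eigenvalue (singular; positive semidefinite but not definite), so H is neither positive definite, negative definite, nor indefinite. The second-order test alone is inconclusive -> degen.
(Indeed, f is constant along the null direction of H through x*, so x* is not a strict local extremum.)

degen


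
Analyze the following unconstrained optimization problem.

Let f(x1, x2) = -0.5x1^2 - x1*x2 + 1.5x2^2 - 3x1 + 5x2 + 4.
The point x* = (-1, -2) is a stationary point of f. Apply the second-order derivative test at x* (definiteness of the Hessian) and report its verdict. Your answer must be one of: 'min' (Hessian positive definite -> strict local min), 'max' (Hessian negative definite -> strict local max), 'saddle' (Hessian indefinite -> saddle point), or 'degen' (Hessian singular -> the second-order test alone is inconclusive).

Compute the Hessian H = grad^2 f:
  H = [[-1, -1], [-1, 3]]
Verify stationarity: grad f(x*) = H x* + g = (0, 0).
Eigenvalues of H: -1.2361, 3.2361.
Eigenvalues have mixed signs, so H is indefinite -> x* is a saddle point.

saddle


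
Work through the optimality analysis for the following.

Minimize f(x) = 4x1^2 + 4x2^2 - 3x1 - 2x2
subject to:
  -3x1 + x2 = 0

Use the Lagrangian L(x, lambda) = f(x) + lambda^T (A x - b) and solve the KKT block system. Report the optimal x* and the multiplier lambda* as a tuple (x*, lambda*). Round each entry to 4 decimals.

Form the Lagrangian:
  L(x, lambda) = (1/2) x^T Q x + c^T x + lambda^T (A x - b)
Stationarity (grad_x L = 0): Q x + c + A^T lambda = 0.
Primal feasibility: A x = b.

This gives the KKT block system:
  [ Q   A^T ] [ x     ]   [-c ]
  [ A    0  ] [ lambda ] = [ b ]

Solving the linear system:
  x*      = (0.1125, 0.3375)
  lambda* = (-0.7)
  f(x*)   = -0.5063

x* = (0.1125, 0.3375), lambda* = (-0.7)


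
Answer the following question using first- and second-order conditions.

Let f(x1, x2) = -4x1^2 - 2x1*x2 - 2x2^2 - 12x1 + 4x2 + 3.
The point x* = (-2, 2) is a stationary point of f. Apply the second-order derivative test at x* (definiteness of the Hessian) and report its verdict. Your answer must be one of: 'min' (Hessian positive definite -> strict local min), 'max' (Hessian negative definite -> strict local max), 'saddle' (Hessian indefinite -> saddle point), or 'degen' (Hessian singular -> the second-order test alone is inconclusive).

Compute the Hessian H = grad^2 f:
  H = [[-8, -2], [-2, -4]]
Verify stationarity: grad f(x*) = H x* + g = (0, 0).
Eigenvalues of H: -8.8284, -3.1716.
Both eigenvalues < 0, so H is negative definite -> x* is a strict local max.

max


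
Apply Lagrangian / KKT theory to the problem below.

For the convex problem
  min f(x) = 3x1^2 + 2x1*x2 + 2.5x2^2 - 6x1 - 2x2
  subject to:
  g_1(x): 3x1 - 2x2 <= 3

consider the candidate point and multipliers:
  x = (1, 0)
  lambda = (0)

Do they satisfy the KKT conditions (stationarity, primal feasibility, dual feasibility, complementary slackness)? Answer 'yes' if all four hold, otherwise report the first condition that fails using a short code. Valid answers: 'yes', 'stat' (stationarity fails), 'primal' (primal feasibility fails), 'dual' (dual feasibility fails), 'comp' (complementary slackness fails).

Gradient of f: grad f(x) = Q x + c = (0, 0)
Constraint values g_i(x) = a_i^T x - b_i:
  g_1((1, 0)) = 0
Stationarity residual: grad f(x) + sum_i lambda_i a_i = (0, 0)
  -> stationarity OK
Primal feasibility (all g_i <= 0): OK
Dual feasibility (all lambda_i >= 0): OK
Complementary slackness (lambda_i * g_i(x) = 0 for all i): OK

Verdict: yes, KKT holds.

yes


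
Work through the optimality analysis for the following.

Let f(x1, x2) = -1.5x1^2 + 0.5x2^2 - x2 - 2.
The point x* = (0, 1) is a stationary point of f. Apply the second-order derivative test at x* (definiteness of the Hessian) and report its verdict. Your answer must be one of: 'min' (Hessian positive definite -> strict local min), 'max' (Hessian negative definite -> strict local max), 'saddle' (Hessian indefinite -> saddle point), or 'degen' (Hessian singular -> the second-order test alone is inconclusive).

Compute the Hessian H = grad^2 f:
  H = [[-3, 0], [0, 1]]
Verify stationarity: grad f(x*) = H x* + g = (0, 0).
Eigenvalues of H: -3, 1.
Eigenvalues have mixed signs, so H is indefinite -> x* is a saddle point.

saddle


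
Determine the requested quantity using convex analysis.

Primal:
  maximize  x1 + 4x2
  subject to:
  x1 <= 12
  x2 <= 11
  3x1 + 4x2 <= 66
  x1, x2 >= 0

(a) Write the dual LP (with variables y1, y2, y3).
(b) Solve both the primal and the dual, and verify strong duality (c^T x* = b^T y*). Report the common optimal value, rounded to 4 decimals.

The standard primal-dual pair for 'max c^T x s.t. A x <= b, x >= 0' is:
  Dual:  min b^T y  s.t.  A^T y >= c,  y >= 0.

So the dual LP is:
  minimize  12y1 + 11y2 + 66y3
  subject to:
    y1 + 3y3 >= 1
    y2 + 4y3 >= 4
    y1, y2, y3 >= 0

Solving the primal: x* = (7.3333, 11).
  primal value c^T x* = 51.3333.
Solving the dual: y* = (0, 2.6667, 0.3333).
  dual value b^T y* = 51.3333.
Strong duality: c^T x* = b^T y*. Confirmed.

51.3333


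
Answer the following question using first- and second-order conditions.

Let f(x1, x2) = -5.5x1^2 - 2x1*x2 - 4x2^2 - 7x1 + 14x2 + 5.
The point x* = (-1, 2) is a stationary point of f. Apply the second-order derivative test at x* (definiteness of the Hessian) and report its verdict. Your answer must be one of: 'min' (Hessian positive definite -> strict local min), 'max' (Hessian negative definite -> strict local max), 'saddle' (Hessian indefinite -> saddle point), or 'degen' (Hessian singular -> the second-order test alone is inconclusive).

Compute the Hessian H = grad^2 f:
  H = [[-11, -2], [-2, -8]]
Verify stationarity: grad f(x*) = H x* + g = (0, 0).
Eigenvalues of H: -12, -7.
Both eigenvalues < 0, so H is negative definite -> x* is a strict local max.

max


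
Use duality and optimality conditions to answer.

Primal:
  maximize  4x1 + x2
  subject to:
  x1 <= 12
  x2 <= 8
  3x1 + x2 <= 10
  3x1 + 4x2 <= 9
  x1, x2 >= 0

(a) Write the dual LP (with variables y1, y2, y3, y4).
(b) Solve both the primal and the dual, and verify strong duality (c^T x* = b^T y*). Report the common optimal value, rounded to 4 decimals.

The standard primal-dual pair for 'max c^T x s.t. A x <= b, x >= 0' is:
  Dual:  min b^T y  s.t.  A^T y >= c,  y >= 0.

So the dual LP is:
  minimize  12y1 + 8y2 + 10y3 + 9y4
  subject to:
    y1 + 3y3 + 3y4 >= 4
    y2 + y3 + 4y4 >= 1
    y1, y2, y3, y4 >= 0

Solving the primal: x* = (3, 0).
  primal value c^T x* = 12.
Solving the dual: y* = (0, 0, 0, 1.3333).
  dual value b^T y* = 12.
Strong duality: c^T x* = b^T y*. Confirmed.

12


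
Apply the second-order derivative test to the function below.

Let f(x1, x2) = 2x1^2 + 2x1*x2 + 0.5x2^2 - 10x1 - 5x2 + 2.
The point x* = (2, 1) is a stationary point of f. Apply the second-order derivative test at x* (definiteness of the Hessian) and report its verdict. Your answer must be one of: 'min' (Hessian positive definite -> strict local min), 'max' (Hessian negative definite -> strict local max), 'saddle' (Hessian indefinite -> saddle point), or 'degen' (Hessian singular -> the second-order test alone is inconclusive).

Compute the Hessian H = grad^2 f:
  H = [[4, 2], [2, 1]]
Verify stationarity: grad f(x*) = H x* + g = (0, 0).
Eigenvalues of H: 0, 5.
H has a zero eigenvalue (singular; positive semidefinite but not definite), so H is neither positive definite, negative definite, nor indefinite. The second-order test alone is inconclusive -> degen.
(Indeed, f is constant along the null direction of H through x*, so x* is not a strict local extremum.)

degen


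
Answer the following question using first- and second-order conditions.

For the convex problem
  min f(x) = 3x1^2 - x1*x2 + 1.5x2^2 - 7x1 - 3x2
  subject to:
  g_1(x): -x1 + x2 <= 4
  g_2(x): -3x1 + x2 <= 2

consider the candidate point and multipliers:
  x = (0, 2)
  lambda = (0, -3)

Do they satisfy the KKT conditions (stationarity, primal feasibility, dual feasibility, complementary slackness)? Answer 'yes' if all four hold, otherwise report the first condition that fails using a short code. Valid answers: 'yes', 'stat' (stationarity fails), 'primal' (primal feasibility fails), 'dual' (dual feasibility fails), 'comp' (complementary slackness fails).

Gradient of f: grad f(x) = Q x + c = (-9, 3)
Constraint values g_i(x) = a_i^T x - b_i:
  g_1((0, 2)) = -2
  g_2((0, 2)) = 0
Stationarity residual: grad f(x) + sum_i lambda_i a_i = (0, 0)
  -> stationarity OK
Primal feasibility (all g_i <= 0): OK
Dual feasibility (all lambda_i >= 0): FAILS
Complementary slackness (lambda_i * g_i(x) = 0 for all i): OK

Verdict: the first failing condition is dual_feasibility -> dual.

dual


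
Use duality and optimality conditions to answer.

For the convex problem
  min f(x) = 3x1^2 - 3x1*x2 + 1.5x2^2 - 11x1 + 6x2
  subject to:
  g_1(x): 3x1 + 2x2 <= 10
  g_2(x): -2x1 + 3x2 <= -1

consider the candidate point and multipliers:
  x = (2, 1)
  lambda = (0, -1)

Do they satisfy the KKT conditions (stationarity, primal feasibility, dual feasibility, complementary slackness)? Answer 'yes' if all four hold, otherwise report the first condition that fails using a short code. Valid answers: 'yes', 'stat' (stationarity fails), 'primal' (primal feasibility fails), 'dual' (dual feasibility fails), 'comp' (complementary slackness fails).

Gradient of f: grad f(x) = Q x + c = (-2, 3)
Constraint values g_i(x) = a_i^T x - b_i:
  g_1((2, 1)) = -2
  g_2((2, 1)) = 0
Stationarity residual: grad f(x) + sum_i lambda_i a_i = (0, 0)
  -> stationarity OK
Primal feasibility (all g_i <= 0): OK
Dual feasibility (all lambda_i >= 0): FAILS
Complementary slackness (lambda_i * g_i(x) = 0 for all i): OK

Verdict: the first failing condition is dual_feasibility -> dual.

dual


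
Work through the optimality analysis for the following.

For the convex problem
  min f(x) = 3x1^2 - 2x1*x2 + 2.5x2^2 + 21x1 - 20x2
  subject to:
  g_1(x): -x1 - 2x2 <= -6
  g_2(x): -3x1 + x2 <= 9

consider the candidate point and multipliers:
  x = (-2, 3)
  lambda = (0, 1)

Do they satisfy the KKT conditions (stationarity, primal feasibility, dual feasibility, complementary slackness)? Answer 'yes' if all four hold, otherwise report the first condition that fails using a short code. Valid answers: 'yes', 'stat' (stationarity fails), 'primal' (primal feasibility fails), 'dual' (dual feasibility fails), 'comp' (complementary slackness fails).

Gradient of f: grad f(x) = Q x + c = (3, -1)
Constraint values g_i(x) = a_i^T x - b_i:
  g_1((-2, 3)) = 2
  g_2((-2, 3)) = 0
Stationarity residual: grad f(x) + sum_i lambda_i a_i = (0, 0)
  -> stationarity OK
Primal feasibility (all g_i <= 0): FAILS
Dual feasibility (all lambda_i >= 0): OK
Complementary slackness (lambda_i * g_i(x) = 0 for all i): OK

Verdict: the first failing condition is primal_feasibility -> primal.

primal


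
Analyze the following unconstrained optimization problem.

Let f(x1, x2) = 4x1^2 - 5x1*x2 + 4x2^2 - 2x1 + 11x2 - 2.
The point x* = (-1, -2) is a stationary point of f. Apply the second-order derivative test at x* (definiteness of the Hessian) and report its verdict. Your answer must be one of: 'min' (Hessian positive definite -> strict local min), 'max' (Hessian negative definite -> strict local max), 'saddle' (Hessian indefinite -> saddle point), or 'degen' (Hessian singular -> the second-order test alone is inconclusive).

Compute the Hessian H = grad^2 f:
  H = [[8, -5], [-5, 8]]
Verify stationarity: grad f(x*) = H x* + g = (0, 0).
Eigenvalues of H: 3, 13.
Both eigenvalues > 0, so H is positive definite -> x* is a strict local min.

min


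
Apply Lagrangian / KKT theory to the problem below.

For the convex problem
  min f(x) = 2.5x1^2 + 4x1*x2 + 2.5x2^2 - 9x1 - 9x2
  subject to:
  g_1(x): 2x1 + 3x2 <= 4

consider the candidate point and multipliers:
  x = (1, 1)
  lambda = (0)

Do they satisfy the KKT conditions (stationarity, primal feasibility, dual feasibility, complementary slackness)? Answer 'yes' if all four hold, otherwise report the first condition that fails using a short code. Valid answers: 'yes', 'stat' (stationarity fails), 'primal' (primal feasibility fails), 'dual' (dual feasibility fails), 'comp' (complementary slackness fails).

Gradient of f: grad f(x) = Q x + c = (0, 0)
Constraint values g_i(x) = a_i^T x - b_i:
  g_1((1, 1)) = 1
Stationarity residual: grad f(x) + sum_i lambda_i a_i = (0, 0)
  -> stationarity OK
Primal feasibility (all g_i <= 0): FAILS
Dual feasibility (all lambda_i >= 0): OK
Complementary slackness (lambda_i * g_i(x) = 0 for all i): OK

Verdict: the first failing condition is primal_feasibility -> primal.

primal


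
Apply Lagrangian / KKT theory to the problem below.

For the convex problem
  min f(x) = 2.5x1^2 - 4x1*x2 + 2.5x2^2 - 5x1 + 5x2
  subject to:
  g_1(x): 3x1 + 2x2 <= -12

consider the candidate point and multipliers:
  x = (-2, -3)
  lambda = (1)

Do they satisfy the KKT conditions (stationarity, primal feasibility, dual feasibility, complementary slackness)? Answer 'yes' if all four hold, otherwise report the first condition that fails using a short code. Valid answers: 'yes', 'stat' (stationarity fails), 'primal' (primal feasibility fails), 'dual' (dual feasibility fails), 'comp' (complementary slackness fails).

Gradient of f: grad f(x) = Q x + c = (-3, -2)
Constraint values g_i(x) = a_i^T x - b_i:
  g_1((-2, -3)) = 0
Stationarity residual: grad f(x) + sum_i lambda_i a_i = (0, 0)
  -> stationarity OK
Primal feasibility (all g_i <= 0): OK
Dual feasibility (all lambda_i >= 0): OK
Complementary slackness (lambda_i * g_i(x) = 0 for all i): OK

Verdict: yes, KKT holds.

yes


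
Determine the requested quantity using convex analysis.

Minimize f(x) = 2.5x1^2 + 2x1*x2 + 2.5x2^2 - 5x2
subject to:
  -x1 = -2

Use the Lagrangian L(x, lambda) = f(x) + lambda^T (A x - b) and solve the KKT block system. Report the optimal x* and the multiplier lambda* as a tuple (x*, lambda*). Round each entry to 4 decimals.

Form the Lagrangian:
  L(x, lambda) = (1/2) x^T Q x + c^T x + lambda^T (A x - b)
Stationarity (grad_x L = 0): Q x + c + A^T lambda = 0.
Primal feasibility: A x = b.

This gives the KKT block system:
  [ Q   A^T ] [ x     ]   [-c ]
  [ A    0  ] [ lambda ] = [ b ]

Solving the linear system:
  x*      = (2, 0.2)
  lambda* = (10.4)
  f(x*)   = 9.9

x* = (2, 0.2), lambda* = (10.4)


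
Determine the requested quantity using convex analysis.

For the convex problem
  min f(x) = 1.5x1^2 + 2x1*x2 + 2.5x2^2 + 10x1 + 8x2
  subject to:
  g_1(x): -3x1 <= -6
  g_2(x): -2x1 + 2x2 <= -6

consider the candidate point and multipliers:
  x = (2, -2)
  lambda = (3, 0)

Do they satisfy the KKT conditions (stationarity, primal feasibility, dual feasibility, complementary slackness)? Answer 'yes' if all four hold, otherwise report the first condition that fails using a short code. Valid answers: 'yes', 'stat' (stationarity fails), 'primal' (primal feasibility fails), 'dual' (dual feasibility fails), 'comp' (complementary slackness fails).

Gradient of f: grad f(x) = Q x + c = (12, 2)
Constraint values g_i(x) = a_i^T x - b_i:
  g_1((2, -2)) = 0
  g_2((2, -2)) = -2
Stationarity residual: grad f(x) + sum_i lambda_i a_i = (3, 2)
  -> stationarity FAILS
Primal feasibility (all g_i <= 0): OK
Dual feasibility (all lambda_i >= 0): OK
Complementary slackness (lambda_i * g_i(x) = 0 for all i): OK

Verdict: the first failing condition is stationarity -> stat.

stat


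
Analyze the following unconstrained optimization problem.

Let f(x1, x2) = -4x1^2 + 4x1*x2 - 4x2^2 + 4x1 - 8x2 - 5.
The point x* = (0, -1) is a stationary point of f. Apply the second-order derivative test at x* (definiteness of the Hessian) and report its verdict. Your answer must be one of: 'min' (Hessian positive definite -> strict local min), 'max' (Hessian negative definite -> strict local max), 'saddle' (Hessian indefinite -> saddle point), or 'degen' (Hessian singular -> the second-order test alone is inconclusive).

Compute the Hessian H = grad^2 f:
  H = [[-8, 4], [4, -8]]
Verify stationarity: grad f(x*) = H x* + g = (0, 0).
Eigenvalues of H: -12, -4.
Both eigenvalues < 0, so H is negative definite -> x* is a strict local max.

max


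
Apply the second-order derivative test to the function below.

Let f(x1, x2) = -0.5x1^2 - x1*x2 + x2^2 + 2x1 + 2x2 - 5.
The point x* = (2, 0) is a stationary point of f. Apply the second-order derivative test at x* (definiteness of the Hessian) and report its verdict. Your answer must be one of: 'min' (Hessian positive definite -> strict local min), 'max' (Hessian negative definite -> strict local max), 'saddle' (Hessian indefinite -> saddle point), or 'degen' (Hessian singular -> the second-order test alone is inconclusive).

Compute the Hessian H = grad^2 f:
  H = [[-1, -1], [-1, 2]]
Verify stationarity: grad f(x*) = H x* + g = (0, 0).
Eigenvalues of H: -1.3028, 2.3028.
Eigenvalues have mixed signs, so H is indefinite -> x* is a saddle point.

saddle


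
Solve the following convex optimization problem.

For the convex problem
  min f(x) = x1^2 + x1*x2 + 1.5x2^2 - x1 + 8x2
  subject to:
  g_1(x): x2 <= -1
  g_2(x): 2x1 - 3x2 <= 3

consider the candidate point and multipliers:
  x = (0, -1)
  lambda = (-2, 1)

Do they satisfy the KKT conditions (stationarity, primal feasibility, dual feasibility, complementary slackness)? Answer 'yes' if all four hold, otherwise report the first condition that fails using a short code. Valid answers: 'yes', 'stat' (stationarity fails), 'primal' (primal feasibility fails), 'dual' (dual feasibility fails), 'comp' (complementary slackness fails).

Gradient of f: grad f(x) = Q x + c = (-2, 5)
Constraint values g_i(x) = a_i^T x - b_i:
  g_1((0, -1)) = 0
  g_2((0, -1)) = 0
Stationarity residual: grad f(x) + sum_i lambda_i a_i = (0, 0)
  -> stationarity OK
Primal feasibility (all g_i <= 0): OK
Dual feasibility (all lambda_i >= 0): FAILS
Complementary slackness (lambda_i * g_i(x) = 0 for all i): OK

Verdict: the first failing condition is dual_feasibility -> dual.

dual


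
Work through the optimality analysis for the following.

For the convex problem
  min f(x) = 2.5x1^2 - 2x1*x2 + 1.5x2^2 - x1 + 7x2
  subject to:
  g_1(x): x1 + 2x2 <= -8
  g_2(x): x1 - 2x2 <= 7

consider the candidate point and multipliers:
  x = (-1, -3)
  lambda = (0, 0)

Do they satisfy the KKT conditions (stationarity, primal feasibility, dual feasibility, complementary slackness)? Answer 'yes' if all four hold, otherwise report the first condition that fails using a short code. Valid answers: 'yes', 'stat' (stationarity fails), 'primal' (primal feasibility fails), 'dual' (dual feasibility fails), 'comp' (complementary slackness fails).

Gradient of f: grad f(x) = Q x + c = (0, 0)
Constraint values g_i(x) = a_i^T x - b_i:
  g_1((-1, -3)) = 1
  g_2((-1, -3)) = -2
Stationarity residual: grad f(x) + sum_i lambda_i a_i = (0, 0)
  -> stationarity OK
Primal feasibility (all g_i <= 0): FAILS
Dual feasibility (all lambda_i >= 0): OK
Complementary slackness (lambda_i * g_i(x) = 0 for all i): OK

Verdict: the first failing condition is primal_feasibility -> primal.

primal


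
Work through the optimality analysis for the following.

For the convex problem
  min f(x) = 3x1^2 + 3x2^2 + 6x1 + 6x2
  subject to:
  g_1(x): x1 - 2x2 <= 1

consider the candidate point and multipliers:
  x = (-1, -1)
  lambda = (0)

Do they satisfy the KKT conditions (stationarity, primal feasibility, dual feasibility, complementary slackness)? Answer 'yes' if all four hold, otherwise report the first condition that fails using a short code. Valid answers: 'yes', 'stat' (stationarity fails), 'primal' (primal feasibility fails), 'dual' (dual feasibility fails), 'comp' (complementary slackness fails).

Gradient of f: grad f(x) = Q x + c = (0, 0)
Constraint values g_i(x) = a_i^T x - b_i:
  g_1((-1, -1)) = 0
Stationarity residual: grad f(x) + sum_i lambda_i a_i = (0, 0)
  -> stationarity OK
Primal feasibility (all g_i <= 0): OK
Dual feasibility (all lambda_i >= 0): OK
Complementary slackness (lambda_i * g_i(x) = 0 for all i): OK

Verdict: yes, KKT holds.

yes


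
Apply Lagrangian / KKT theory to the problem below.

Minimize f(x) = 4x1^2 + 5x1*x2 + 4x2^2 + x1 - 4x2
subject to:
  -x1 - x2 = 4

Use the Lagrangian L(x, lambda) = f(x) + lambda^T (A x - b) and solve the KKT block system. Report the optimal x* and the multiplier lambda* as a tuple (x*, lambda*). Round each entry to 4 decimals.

Form the Lagrangian:
  L(x, lambda) = (1/2) x^T Q x + c^T x + lambda^T (A x - b)
Stationarity (grad_x L = 0): Q x + c + A^T lambda = 0.
Primal feasibility: A x = b.

This gives the KKT block system:
  [ Q   A^T ] [ x     ]   [-c ]
  [ A    0  ] [ lambda ] = [ b ]

Solving the linear system:
  x*      = (-2.8333, -1.1667)
  lambda* = (-27.5)
  f(x*)   = 55.9167

x* = (-2.8333, -1.1667), lambda* = (-27.5)


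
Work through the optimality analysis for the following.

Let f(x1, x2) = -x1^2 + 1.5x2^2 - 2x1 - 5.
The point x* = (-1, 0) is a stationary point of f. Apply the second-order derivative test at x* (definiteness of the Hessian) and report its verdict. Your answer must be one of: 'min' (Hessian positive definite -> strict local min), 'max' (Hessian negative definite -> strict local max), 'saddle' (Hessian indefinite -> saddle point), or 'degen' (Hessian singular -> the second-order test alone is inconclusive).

Compute the Hessian H = grad^2 f:
  H = [[-2, 0], [0, 3]]
Verify stationarity: grad f(x*) = H x* + g = (0, 0).
Eigenvalues of H: -2, 3.
Eigenvalues have mixed signs, so H is indefinite -> x* is a saddle point.

saddle
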